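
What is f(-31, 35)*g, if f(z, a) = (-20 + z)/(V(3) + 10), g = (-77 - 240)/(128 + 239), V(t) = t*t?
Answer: 16167/6973 ≈ 2.3185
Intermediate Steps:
V(t) = t²
g = -317/367 ≈ -0.86376
f(z, a) = -20/19 + z/19 (f(z, a) = (-20 + z)/(3² + 10) = (-20 + z)/(9 + 10) = (-20 + z)/19 = (-20 + z)*(1/19) = -20/19 + z/19)
f(-31, 35)*g = (-20/19 + (1/19)*(-31))*(-317/367) = (-20/19 - 31/19)*(-317/367) = -51/19*(-317/367) = 16167/6973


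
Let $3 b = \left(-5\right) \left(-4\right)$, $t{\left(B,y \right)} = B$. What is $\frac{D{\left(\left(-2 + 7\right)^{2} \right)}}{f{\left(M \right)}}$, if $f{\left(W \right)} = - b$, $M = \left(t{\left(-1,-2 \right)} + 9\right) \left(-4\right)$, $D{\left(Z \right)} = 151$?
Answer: $- \frac{453}{20} \approx -22.65$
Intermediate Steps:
$b = \frac{20}{3}$ ($b = \frac{\left(-5\right) \left(-4\right)}{3} = \frac{1}{3} \cdot 20 = \frac{20}{3} \approx 6.6667$)
$M = -32$ ($M = \left(-1 + 9\right) \left(-4\right) = 8 \left(-4\right) = -32$)
$f{\left(W \right)} = - \frac{20}{3}$ ($f{\left(W \right)} = \left(-1\right) \frac{20}{3} = - \frac{20}{3}$)
$\frac{D{\left(\left(-2 + 7\right)^{2} \right)}}{f{\left(M \right)}} = \frac{151}{- \frac{20}{3}} = 151 \left(- \frac{3}{20}\right) = - \frac{453}{20}$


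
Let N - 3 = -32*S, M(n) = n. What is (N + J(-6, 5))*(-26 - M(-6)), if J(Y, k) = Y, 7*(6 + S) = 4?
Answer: -23900/7 ≈ -3414.3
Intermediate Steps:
S = -38/7 (S = -6 + (⅐)*4 = -6 + 4/7 = -38/7 ≈ -5.4286)
N = 1237/7 (N = 3 - 32*(-38/7) = 3 + 1216/7 = 1237/7 ≈ 176.71)
(N + J(-6, 5))*(-26 - M(-6)) = (1237/7 - 6)*(-26 - 1*(-6)) = 1195*(-26 + 6)/7 = (1195/7)*(-20) = -23900/7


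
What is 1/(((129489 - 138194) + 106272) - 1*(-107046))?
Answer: 1/204613 ≈ 4.8873e-6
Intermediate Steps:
1/(((129489 - 138194) + 106272) - 1*(-107046)) = 1/((-8705 + 106272) + 107046) = 1/(97567 + 107046) = 1/204613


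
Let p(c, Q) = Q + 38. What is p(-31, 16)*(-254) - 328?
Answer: -14044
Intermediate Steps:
p(c, Q) = 38 + Q
p(-31, 16)*(-254) - 328 = (38 + 16)*(-254) - 328 = 54*(-254) - 328 = -13716 - 328 = -14044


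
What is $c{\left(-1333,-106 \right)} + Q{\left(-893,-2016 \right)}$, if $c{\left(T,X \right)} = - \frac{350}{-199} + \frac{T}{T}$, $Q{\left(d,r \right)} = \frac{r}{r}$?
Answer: $\frac{748}{199} \approx 3.7588$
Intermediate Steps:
$Q{\left(d,r \right)} = 1$
$c{\left(T,X \right)} = \frac{549}{199}$ ($c{\left(T,X \right)} = \left(-350\right) \left(- \frac{1}{199}\right) + 1 = \frac{350}{199} + 1 = \frac{549}{199}$)
$c{\left(-1333,-106 \right)} + Q{\left(-893,-2016 \right)} = \frac{549}{199} + 1 = \frac{748}{199}$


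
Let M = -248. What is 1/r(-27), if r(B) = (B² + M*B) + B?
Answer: 1/7398 ≈ 0.00013517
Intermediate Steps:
r(B) = B² - 247*B (r(B) = (B² - 248*B) + B = B² - 247*B)
1/r(-27) = 1/(-27*(-247 - 27)) = 1/(-27*(-274)) = 1/7398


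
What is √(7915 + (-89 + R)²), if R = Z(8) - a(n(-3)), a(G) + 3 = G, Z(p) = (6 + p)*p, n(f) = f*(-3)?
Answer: 2*√2051 ≈ 90.576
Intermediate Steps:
n(f) = -3*f
Z(p) = p*(6 + p)
a(G) = -3 + G
R = 106 (R = 8*(6 + 8) - (-3 - 3*(-3)) = 8*14 - (-3 + 9) = 112 - 1*6 = 112 - 6 = 106)
√(7915 + (-89 + R)²) = √(7915 + (-89 + 106)²) = √(7915 + 17²) = √(7915 + 289) = √8204 = 2*√2051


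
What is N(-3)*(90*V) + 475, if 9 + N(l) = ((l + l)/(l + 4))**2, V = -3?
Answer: -6815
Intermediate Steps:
N(l) = -9 + 4*l**2/(4 + l)**2 (N(l) = -9 + ((l + l)/(l + 4))**2 = -9 + ((2*l)/(4 + l))**2 = -9 + (2*l/(4 + l))**2 = -9 + 4*l**2/(4 + l)**2)
N(-3)*(90*V) + 475 = (-9 + 4*(-3)**2/(4 - 3)**2)*(90*(-3)) + 475 = (-9 + 4*9/1**2)*(-270) + 475 = (-9 + 4*9*1)*(-270) + 475 = (-9 + 36)*(-270) + 475 = 27*(-270) + 475 = -7290 + 475 = -6815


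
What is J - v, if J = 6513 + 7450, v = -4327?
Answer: 18290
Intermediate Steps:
J = 13963
J - v = 13963 - 1*(-4327) = 13963 + 4327 = 18290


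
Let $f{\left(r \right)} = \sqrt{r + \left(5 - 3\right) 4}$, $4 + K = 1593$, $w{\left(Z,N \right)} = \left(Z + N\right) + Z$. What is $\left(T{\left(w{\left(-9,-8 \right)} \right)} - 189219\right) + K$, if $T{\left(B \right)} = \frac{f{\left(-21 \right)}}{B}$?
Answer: $-187630 - \frac{i \sqrt{13}}{26} \approx -1.8763 \cdot 10^{5} - 0.13867 i$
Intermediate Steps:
$w{\left(Z,N \right)} = N + 2 Z$ ($w{\left(Z,N \right)} = \left(N + Z\right) + Z = N + 2 Z$)
$K = 1589$ ($K = -4 + 1593 = 1589$)
$f{\left(r \right)} = \sqrt{8 + r}$ ($f{\left(r \right)} = \sqrt{r + 2 \cdot 4} = \sqrt{r + 8} = \sqrt{8 + r}$)
$T{\left(B \right)} = \frac{i \sqrt{13}}{B}$ ($T{\left(B \right)} = \frac{\sqrt{8 - 21}}{B} = \frac{\sqrt{-13}}{B} = \frac{i \sqrt{13}}{B}$)
$\left(T{\left(w{\left(-9,-8 \right)} \right)} - 189219\right) + K = \left(\frac{i \sqrt{13}}{-8 + 2 \left(-9\right)} - 189219\right) + 1589 = \left(\frac{i \sqrt{13}}{-8 - 18} - 189219\right) + 1589 = \left(\frac{i \sqrt{13}}{-26} - 189219\right) + 1589 = \left(i \sqrt{13} \left(- \frac{1}{26}\right) - 189219\right) + 1589 = \left(- \frac{i \sqrt{13}}{26} - 189219\right) + 1589 = \left(-189219 - \frac{i \sqrt{13}}{26}\right) + 1589 = -187630 - \frac{i \sqrt{13}}{26}$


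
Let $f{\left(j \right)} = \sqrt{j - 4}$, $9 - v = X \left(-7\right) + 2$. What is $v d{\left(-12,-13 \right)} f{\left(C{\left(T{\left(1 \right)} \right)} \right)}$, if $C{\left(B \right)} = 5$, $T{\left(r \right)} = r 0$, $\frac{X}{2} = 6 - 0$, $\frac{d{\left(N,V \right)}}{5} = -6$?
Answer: $-2730$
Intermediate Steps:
$d{\left(N,V \right)} = -30$ ($d{\left(N,V \right)} = 5 \left(-6\right) = -30$)
$X = 12$ ($X = 2 \left(6 - 0\right) = 2 \left(6 + 0\right) = 2 \cdot 6 = 12$)
$T{\left(r \right)} = 0$
$v = 91$ ($v = 9 - \left(12 \left(-7\right) + 2\right) = 9 - \left(-84 + 2\right) = 9 - -82 = 9 + 82 = 91$)
$f{\left(j \right)} = \sqrt{-4 + j}$
$v d{\left(-12,-13 \right)} f{\left(C{\left(T{\left(1 \right)} \right)} \right)} = 91 \left(-30\right) \sqrt{-4 + 5} = - 2730 \sqrt{1} = \left(-2730\right) 1 = -2730$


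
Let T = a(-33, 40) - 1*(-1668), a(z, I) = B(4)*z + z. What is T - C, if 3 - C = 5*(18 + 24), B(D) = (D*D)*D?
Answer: -270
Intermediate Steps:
B(D) = D³ (B(D) = D²*D = D³)
a(z, I) = 65*z (a(z, I) = 4³*z + z = 64*z + z = 65*z)
C = -207 (C = 3 - 5*(18 + 24) = 3 - 5*42 = 3 - 1*210 = 3 - 210 = -207)
T = -477 (T = 65*(-33) - 1*(-1668) = -2145 + 1668 = -477)
T - C = -477 - 1*(-207) = -477 + 207 = -270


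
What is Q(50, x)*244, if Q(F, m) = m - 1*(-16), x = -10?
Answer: 1464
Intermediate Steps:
Q(F, m) = 16 + m (Q(F, m) = m + 16 = 16 + m)
Q(50, x)*244 = (16 - 10)*244 = 6*244 = 1464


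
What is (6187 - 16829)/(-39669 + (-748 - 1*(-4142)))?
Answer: 10642/36275 ≈ 0.29337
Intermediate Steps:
(6187 - 16829)/(-39669 + (-748 - 1*(-4142))) = -10642/(-39669 + (-748 + 4142)) = -10642/(-39669 + 3394) = -10642/(-36275) = -10642*(-1/36275) = 10642/36275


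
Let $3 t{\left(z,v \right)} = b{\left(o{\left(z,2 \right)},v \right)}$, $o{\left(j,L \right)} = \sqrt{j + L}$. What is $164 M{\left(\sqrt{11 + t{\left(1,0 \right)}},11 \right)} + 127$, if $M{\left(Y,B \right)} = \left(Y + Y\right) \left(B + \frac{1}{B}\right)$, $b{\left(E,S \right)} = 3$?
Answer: $127 + \frac{80032 \sqrt{3}}{11} \approx 12729.0$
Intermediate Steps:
$o{\left(j,L \right)} = \sqrt{L + j}$
$t{\left(z,v \right)} = 1$ ($t{\left(z,v \right)} = \frac{1}{3} \cdot 3 = 1$)
$M{\left(Y,B \right)} = 2 Y \left(B + \frac{1}{B}\right)$
$164 M{\left(\sqrt{11 + t{\left(1,0 \right)}},11 \right)} + 127 = 164 \frac{2 \sqrt{11 + 1} \left(1 + 11^{2}\right)}{11} + 127 = 164 \cdot 2 \sqrt{12} \cdot \frac{1}{11} \left(1 + 121\right) + 127 = 164 \cdot 2 \cdot 2 \sqrt{3} \cdot \frac{1}{11} \cdot 122 + 127 = 164 \frac{488 \sqrt{3}}{11} + 127 = \frac{80032 \sqrt{3}}{11} + 127 = 127 + \frac{80032 \sqrt{3}}{11}$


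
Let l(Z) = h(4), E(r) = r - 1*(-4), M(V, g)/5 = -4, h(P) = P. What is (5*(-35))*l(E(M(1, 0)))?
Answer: -700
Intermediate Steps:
M(V, g) = -20 (M(V, g) = 5*(-4) = -20)
E(r) = 4 + r (E(r) = r + 4 = 4 + r)
l(Z) = 4
(5*(-35))*l(E(M(1, 0))) = (5*(-35))*4 = -175*4 = -700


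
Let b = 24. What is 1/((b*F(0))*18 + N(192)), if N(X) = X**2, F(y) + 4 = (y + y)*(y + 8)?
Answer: 1/35136 ≈ 2.8461e-5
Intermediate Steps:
F(y) = -4 + 2*y*(8 + y) (F(y) = -4 + (y + y)*(y + 8) = -4 + (2*y)*(8 + y) = -4 + 2*y*(8 + y))
1/((b*F(0))*18 + N(192)) = 1/((24*(-4 + 2*0**2 + 16*0))*18 + 192**2) = 1/((24*(-4 + 2*0 + 0))*18 + 36864) = 1/((24*(-4 + 0 + 0))*18 + 36864) = 1/((24*(-4))*18 + 36864) = 1/(-96*18 + 36864) = 1/(-1728 + 36864) = 1/35136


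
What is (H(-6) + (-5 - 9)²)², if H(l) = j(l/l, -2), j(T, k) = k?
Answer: 37636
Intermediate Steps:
H(l) = -2
(H(-6) + (-5 - 9)²)² = (-2 + (-5 - 9)²)² = (-2 + (-14)²)² = (-2 + 196)² = 194² = 37636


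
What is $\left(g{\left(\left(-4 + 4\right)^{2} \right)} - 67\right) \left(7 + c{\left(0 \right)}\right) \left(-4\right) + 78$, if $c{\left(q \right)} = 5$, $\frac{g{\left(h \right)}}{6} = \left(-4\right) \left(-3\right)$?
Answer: $-162$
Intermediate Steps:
$g{\left(h \right)} = 72$ ($g{\left(h \right)} = 6 \left(\left(-4\right) \left(-3\right)\right) = 6 \cdot 12 = 72$)
$\left(g{\left(\left(-4 + 4\right)^{2} \right)} - 67\right) \left(7 + c{\left(0 \right)}\right) \left(-4\right) + 78 = \left(72 - 67\right) \left(7 + 5\right) \left(-4\right) + 78 = \left(72 - 67\right) 12 \left(-4\right) + 78 = 5 \left(-48\right) + 78 = -240 + 78 = -162$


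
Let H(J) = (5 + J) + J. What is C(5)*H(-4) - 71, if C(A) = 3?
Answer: -80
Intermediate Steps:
H(J) = 5 + 2*J
C(5)*H(-4) - 71 = 3*(5 + 2*(-4)) - 71 = 3*(5 - 8) - 71 = 3*(-3) - 71 = -9 - 71 = -80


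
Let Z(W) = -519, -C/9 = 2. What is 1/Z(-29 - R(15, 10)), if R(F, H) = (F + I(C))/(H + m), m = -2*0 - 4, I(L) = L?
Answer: -1/519 ≈ -0.0019268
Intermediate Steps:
C = -18 (C = -9*2 = -18)
m = -4 (m = 0 - 4 = -4)
R(F, H) = (-18 + F)/(-4 + H) (R(F, H) = (F - 18)/(H - 4) = (-18 + F)/(-4 + H))
1/Z(-29 - R(15, 10)) = 1/(-519) = -1/519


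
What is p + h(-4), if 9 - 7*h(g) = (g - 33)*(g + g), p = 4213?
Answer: 4172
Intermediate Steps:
h(g) = 9/7 - 2*g*(-33 + g)/7 (h(g) = 9/7 - (g - 33)*(g + g)/7 = 9/7 - (-33 + g)*2*g/7 = 9/7 - 2*g*(-33 + g)/7)
p + h(-4) = 4213 + (9/7 - 2/7*(-4)² + (66/7)*(-4)) = 4213 + (9/7 - 2/7*16 - 264/7) = 4213 + (9/7 - 32/7 - 264/7) = 4213 - 41 = 4172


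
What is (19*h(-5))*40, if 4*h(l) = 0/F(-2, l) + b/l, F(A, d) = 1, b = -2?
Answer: 76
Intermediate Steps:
h(l) = -1/(2*l) (h(l) = (0/1 - 2/l)/4 = (0*1 - 2/l)/4 = (0 - 2/l)/4 = (-2/l)/4 = -1/(2*l))
(19*h(-5))*40 = (19*(-½/(-5)))*40 = (19*(-½*(-⅕)))*40 = (19*(⅒))*40 = (19/10)*40 = 76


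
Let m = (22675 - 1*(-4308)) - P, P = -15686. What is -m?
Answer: -42669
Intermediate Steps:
m = 42669 (m = (22675 - 1*(-4308)) - 1*(-15686) = (22675 + 4308) + 15686 = 26983 + 15686 = 42669)
-m = -1*42669 = -42669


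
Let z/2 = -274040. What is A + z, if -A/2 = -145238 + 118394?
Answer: -494392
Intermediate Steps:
A = 53688 (A = -2*(-145238 + 118394) = -2*(-26844) = 53688)
z = -548080 (z = 2*(-274040) = -548080)
A + z = 53688 - 548080 = -494392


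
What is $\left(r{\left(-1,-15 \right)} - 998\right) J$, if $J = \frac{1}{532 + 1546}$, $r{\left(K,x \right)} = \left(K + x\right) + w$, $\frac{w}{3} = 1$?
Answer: $- \frac{1011}{2078} \approx -0.48653$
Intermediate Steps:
$w = 3$ ($w = 3 \cdot 1 = 3$)
$r{\left(K,x \right)} = 3 + K + x$ ($r{\left(K,x \right)} = \left(K + x\right) + 3 = 3 + K + x$)
$J = \frac{1}{2078} \approx 0.00048123$
$\left(r{\left(-1,-15 \right)} - 998\right) J = \left(\left(3 - 1 - 15\right) - 998\right) \frac{1}{2078} = \left(-13 - 998\right) \frac{1}{2078} = \left(-1011\right) \frac{1}{2078} = - \frac{1011}{2078}$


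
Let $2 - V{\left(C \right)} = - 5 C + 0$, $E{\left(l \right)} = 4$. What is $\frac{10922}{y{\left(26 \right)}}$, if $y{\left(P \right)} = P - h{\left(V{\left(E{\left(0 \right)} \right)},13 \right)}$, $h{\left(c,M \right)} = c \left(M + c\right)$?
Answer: $- \frac{5461}{372} \approx -14.68$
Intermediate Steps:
$V{\left(C \right)} = 2 + 5 C$ ($V{\left(C \right)} = 2 - \left(- 5 C + 0\right) = 2 - - 5 C = 2 + 5 C$)
$y{\left(P \right)} = -770 + P$ ($y{\left(P \right)} = P - \left(2 + 5 \cdot 4\right) \left(13 + \left(2 + 5 \cdot 4\right)\right) = P - \left(2 + 20\right) \left(13 + \left(2 + 20\right)\right) = P - 22 \left(13 + 22\right) = P - 22 \cdot 35 = P - 770 = -770 + P$)
$\frac{10922}{y{\left(26 \right)}} = \frac{10922}{-770 + 26} = \frac{10922}{-744} = 10922 \left(- \frac{1}{744}\right) = - \frac{5461}{372}$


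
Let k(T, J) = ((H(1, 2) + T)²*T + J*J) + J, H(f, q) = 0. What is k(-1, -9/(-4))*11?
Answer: 1111/16 ≈ 69.438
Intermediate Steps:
k(T, J) = J + J² + T³ (k(T, J) = ((0 + T)²*T + J*J) + J = (T²*T + J²) + J = (T³ + J²) + J = (J² + T³) + J = J + J² + T³)
k(-1, -9/(-4))*11 = (-9/(-4) + (-9/(-4))² + (-1)³)*11 = (-9*(-¼) + (-9*(-¼))² - 1)*11 = (9/4 + (9/4)² - 1)*11 = (9/4 + 81/16 - 1)*11 = (101/16)*11 = 1111/16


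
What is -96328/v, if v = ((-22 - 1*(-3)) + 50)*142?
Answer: -48164/2201 ≈ -21.883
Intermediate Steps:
v = 4402 (v = ((-22 + 3) + 50)*142 = (-19 + 50)*142 = 31*142 = 4402)
-96328/v = -96328/4402 = -96328*1/4402 = -48164/2201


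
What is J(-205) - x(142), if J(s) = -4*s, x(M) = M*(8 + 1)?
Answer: -458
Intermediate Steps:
x(M) = 9*M (x(M) = M*9 = 9*M)
J(-205) - x(142) = -4*(-205) - 9*142 = 820 - 1*1278 = 820 - 1278 = -458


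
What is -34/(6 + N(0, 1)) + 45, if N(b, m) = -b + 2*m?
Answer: 163/4 ≈ 40.750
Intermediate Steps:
-34/(6 + N(0, 1)) + 45 = -34/(6 + (-1*0 + 2*1)) + 45 = -34/(6 + (0 + 2)) + 45 = -34/(6 + 2) + 45 = -34/8 + 45 = (⅛)*(-34) + 45 = -17/4 + 45 = 163/4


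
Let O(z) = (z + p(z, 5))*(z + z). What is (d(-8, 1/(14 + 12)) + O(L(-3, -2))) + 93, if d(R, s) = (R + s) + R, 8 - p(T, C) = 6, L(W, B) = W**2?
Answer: 7151/26 ≈ 275.04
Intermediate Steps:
p(T, C) = 2 (p(T, C) = 8 - 1*6 = 8 - 6 = 2)
O(z) = 2*z*(2 + z) (O(z) = (z + 2)*(z + z) = (2 + z)*(2*z) = 2*z*(2 + z))
d(R, s) = s + 2*R
(d(-8, 1/(14 + 12)) + O(L(-3, -2))) + 93 = ((1/(14 + 12) + 2*(-8)) + 2*(-3)**2*(2 + (-3)**2)) + 93 = ((1/26 - 16) + 2*9*(2 + 9)) + 93 = ((1/26 - 16) + 2*9*11) + 93 = (-415/26 + 198) + 93 = 4733/26 + 93 = 7151/26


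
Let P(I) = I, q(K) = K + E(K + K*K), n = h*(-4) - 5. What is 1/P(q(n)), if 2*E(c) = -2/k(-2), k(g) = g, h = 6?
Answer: -2/57 ≈ -0.035088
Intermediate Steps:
E(c) = 1/2 (E(c) = (-2/(-2))/2 = (-2*(-1/2))/2 = (1/2)*1 = 1/2)
n = -29 (n = 6*(-4) - 5 = -24 - 5 = -29)
q(K) = 1/2 + K (q(K) = K + 1/2 = 1/2 + K)
1/P(q(n)) = 1/(1/2 - 29) = 1/(-57/2) = -2/57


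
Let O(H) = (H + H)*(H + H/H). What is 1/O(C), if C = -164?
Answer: 1/53464 ≈ 1.8704e-5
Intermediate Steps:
O(H) = 2*H*(1 + H) (O(H) = (2*H)*(H + 1) = (2*H)*(1 + H) = 2*H*(1 + H))
1/O(C) = 1/(2*(-164)*(1 - 164)) = 1/(2*(-164)*(-163)) = 1/53464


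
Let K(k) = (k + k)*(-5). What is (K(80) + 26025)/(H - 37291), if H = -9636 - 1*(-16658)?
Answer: -25225/30269 ≈ -0.83336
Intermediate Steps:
K(k) = -10*k (K(k) = (2*k)*(-5) = -10*k)
H = 7022 (H = -9636 + 16658 = 7022)
(K(80) + 26025)/(H - 37291) = (-10*80 + 26025)/(7022 - 37291) = (-800 + 26025)/(-30269) = 25225*(-1/30269) = -25225/30269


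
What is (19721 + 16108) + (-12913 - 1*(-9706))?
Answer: 32622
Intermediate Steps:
(19721 + 16108) + (-12913 - 1*(-9706)) = 35829 + (-12913 + 9706) = 35829 - 3207 = 32622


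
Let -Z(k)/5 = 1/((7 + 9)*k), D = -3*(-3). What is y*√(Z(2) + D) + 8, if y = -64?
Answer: 8 - 8*√566 ≈ -182.33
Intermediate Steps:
D = 9
Z(k) = -5/(16*k) (Z(k) = -5/((7 + 9)*k) = -5/(16*k))
y*√(Z(2) + D) + 8 = -64*√(-5/16/2 + 9) + 8 = -64*√(-5/16*½ + 9) + 8 = -64*√(-5/32 + 9) + 8 = -8*√566 + 8 = 8 - 8*√566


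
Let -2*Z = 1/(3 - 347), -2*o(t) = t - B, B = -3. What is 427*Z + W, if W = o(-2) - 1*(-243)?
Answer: 167267/688 ≈ 243.12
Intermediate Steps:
o(t) = -3/2 - t/2 (o(t) = -(t - 1*(-3))/2 = -(t + 3)/2 = -(3 + t)/2 = -3/2 - t/2)
W = 485/2 (W = (-3/2 - 1/2*(-2)) - 1*(-243) = (-3/2 + 1) + 243 = -1/2 + 243 = 485/2 ≈ 242.50)
Z = 1/688 (Z = -1/(2*(3 - 347)) = -1/2/(-344) = -1/2*(-1/344) = 1/688 ≈ 0.0014535)
427*Z + W = 427*(1/688) + 485/2 = 427/688 + 485/2 = 167267/688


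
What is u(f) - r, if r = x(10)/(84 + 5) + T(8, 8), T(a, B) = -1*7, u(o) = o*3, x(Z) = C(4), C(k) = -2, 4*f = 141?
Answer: 40147/356 ≈ 112.77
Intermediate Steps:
f = 141/4 (f = (1/4)*141 = 141/4 ≈ 35.250)
x(Z) = -2
u(o) = 3*o
T(a, B) = -7
r = -625/89 (r = -2/(84 + 5) - 7 = -2/89 - 7 = -625/89 ≈ -7.0225)
u(f) - r = 3*(141/4) - 1*(-625/89) = 423/4 + 625/89 = 40147/356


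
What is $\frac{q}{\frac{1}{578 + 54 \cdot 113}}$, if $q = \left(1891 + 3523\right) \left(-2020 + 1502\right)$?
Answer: $-18733739360$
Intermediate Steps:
$q = -2804452$ ($q = 5414 \left(-518\right) = -2804452$)
$\frac{q}{\frac{1}{578 + 54 \cdot 113}} = - \frac{2804452}{\frac{1}{578 + 54 \cdot 113}} = - \frac{2804452}{\frac{1}{578 + 6102}} = - \frac{2804452}{\frac{1}{6680}} = - 2804452 \frac{1}{\frac{1}{6680}} = \left(-2804452\right) 6680 = -18733739360$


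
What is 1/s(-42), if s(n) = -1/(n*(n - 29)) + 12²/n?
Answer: -2982/10225 ≈ -0.29164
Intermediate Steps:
s(n) = 144/n - 1/(n*(-29 + n)) (s(n) = -1/(n*(-29 + n)) + 144/n = 144/n - 1/(n*(-29 + n)))
1/s(-42) = 1/((-4177 + 144*(-42))/((-42)*(-29 - 42))) = 1/(-1/42*(-4177 - 6048)/(-71)) = 1/(-1/42*(-1/71)*(-10225)) = 1/(-10225/2982) = -2982/10225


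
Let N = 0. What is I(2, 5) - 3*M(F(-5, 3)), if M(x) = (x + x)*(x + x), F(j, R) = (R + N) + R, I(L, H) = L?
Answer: -430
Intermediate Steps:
F(j, R) = 2*R (F(j, R) = (R + 0) + R = R + R = 2*R)
M(x) = 4*x² (M(x) = (2*x)*(2*x) = 4*x²)
I(2, 5) - 3*M(F(-5, 3)) = 2 - 12*(2*3)² = 2 - 12*6² = 2 - 12*36 = 2 - 3*144 = 2 - 432 = -430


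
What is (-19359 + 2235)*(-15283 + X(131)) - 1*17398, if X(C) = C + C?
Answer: 257202206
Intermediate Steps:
X(C) = 2*C
(-19359 + 2235)*(-15283 + X(131)) - 1*17398 = (-19359 + 2235)*(-15283 + 2*131) - 1*17398 = -17124*(-15283 + 262) - 17398 = -17124*(-15021) - 17398 = 257219604 - 17398 = 257202206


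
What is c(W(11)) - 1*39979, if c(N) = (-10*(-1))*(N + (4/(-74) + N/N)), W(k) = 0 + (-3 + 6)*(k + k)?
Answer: -1454453/37 ≈ -39310.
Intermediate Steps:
W(k) = 6*k (W(k) = 0 + 3*(2*k) = 0 + 6*k = 6*k)
c(N) = 350/37 + 10*N (c(N) = 10*(N + (4*(-1/74) + 1)) = 10*(N + (-2/37 + 1)) = 10*(N + 35/37) = 10*(35/37 + N) = 350/37 + 10*N)
c(W(11)) - 1*39979 = (350/37 + 10*(6*11)) - 1*39979 = (350/37 + 10*66) - 39979 = (350/37 + 660) - 39979 = 24770/37 - 39979 = -1454453/37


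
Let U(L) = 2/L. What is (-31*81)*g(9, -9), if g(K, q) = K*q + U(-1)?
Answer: 208413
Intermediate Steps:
g(K, q) = -2 + K*q (g(K, q) = K*q + 2/(-1) = K*q + 2*(-1) = K*q - 2 = -2 + K*q)
(-31*81)*g(9, -9) = (-31*81)*(-2 + 9*(-9)) = -2511*(-2 - 81) = -2511*(-83) = 208413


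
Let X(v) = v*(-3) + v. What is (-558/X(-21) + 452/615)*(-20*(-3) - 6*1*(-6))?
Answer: -1728992/1435 ≈ -1204.9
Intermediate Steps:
X(v) = -2*v (X(v) = -3*v + v = -2*v)
(-558/X(-21) + 452/615)*(-20*(-3) - 6*1*(-6)) = (-558/((-2*(-21))) + 452/615)*(-20*(-3) - 6*1*(-6)) = (-558/42 + 452*(1/615))*(60 - 6*(-6)) = (-558*1/42 + 452/615)*(60 + 36) = (-93/7 + 452/615)*96 = -54031/4305*96 = -1728992/1435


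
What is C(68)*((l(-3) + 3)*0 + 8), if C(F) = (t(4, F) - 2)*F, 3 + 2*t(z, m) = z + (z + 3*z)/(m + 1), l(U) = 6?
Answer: -51952/69 ≈ -752.93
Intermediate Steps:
t(z, m) = -3/2 + z/2 + 2*z/(1 + m) (t(z, m) = -3/2 + (z + (z + 3*z)/(m + 1))/2 = -3/2 + (z + (4*z)/(1 + m))/2 = -3/2 + (z + 4*z/(1 + m))/2 = -3/2 + (z/2 + 2*z/(1 + m)) = -3/2 + z/2 + 2*z/(1 + m))
C(F) = F*(-2 + (17 + F)/(2*(1 + F))) (C(F) = ((-3 - 3*F + 5*4 + F*4)/(2*(1 + F)) - 2)*F = ((-3 - 3*F + 20 + 4*F)/(2*(1 + F)) - 2)*F = ((17 + F)/(2*(1 + F)) - 2)*F = (-2 + (17 + F)/(2*(1 + F)))*F = F*(-2 + (17 + F)/(2*(1 + F))))
C(68)*((l(-3) + 3)*0 + 8) = ((1/2)*68*(13 - 3*68)/(1 + 68))*((6 + 3)*0 + 8) = ((1/2)*68*(13 - 204)/69)*(9*0 + 8) = ((1/2)*68*(1/69)*(-191))*(0 + 8) = -6494/69*8 = -51952/69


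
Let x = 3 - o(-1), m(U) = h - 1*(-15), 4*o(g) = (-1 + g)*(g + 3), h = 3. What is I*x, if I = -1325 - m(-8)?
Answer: -5372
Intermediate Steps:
o(g) = (-1 + g)*(3 + g)/4 (o(g) = ((-1 + g)*(g + 3))/4 = ((-1 + g)*(3 + g))/4 = (-1 + g)*(3 + g)/4)
m(U) = 18 (m(U) = 3 - 1*(-15) = 3 + 15 = 18)
x = 4 (x = 3 - (-¾ + (½)*(-1) + (¼)*(-1)²) = 3 - (-¾ - ½ + (¼)*1) = 3 - (-¾ - ½ + ¼) = 3 - 1*(-1) = 3 + 1 = 4)
I = -1343 (I = -1325 - 1*18 = -1325 - 18 = -1343)
I*x = -1343*4 = -5372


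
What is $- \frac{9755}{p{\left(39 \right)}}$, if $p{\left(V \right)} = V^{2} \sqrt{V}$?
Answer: $- \frac{9755 \sqrt{39}}{59319} \approx -1.027$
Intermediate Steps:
$p{\left(V \right)} = V^{\frac{5}{2}}$
$- \frac{9755}{p{\left(39 \right)}} = - \frac{9755}{39^{\frac{5}{2}}} = - \frac{9755}{1521 \sqrt{39}} = - 9755 \frac{\sqrt{39}}{59319} = - \frac{9755 \sqrt{39}}{59319}$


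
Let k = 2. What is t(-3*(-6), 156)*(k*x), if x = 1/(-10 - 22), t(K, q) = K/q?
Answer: -3/416 ≈ -0.0072115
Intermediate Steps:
x = -1/32 (x = 1/(-32) = -1/32 ≈ -0.031250)
t(-3*(-6), 156)*(k*x) = (-3*(-6)/156)*(2*(-1/32)) = (18*(1/156))*(-1/16) = (3/26)*(-1/16) = -3/416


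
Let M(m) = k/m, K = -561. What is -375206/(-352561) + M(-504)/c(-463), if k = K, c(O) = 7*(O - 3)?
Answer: 205552962389/193209068976 ≈ 1.0639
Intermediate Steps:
c(O) = -21 + 7*O (c(O) = 7*(-3 + O) = -21 + 7*O)
k = -561
M(m) = -561/m
-375206/(-352561) + M(-504)/c(-463) = -375206/(-352561) + (-561/(-504))/(-21 + 7*(-463)) = -375206*(-1/352561) + (-561*(-1/504))/(-21 - 3241) = 375206/352561 + (187/168)/(-3262) = 375206/352561 + (187/168)*(-1/3262) = 375206/352561 - 187/548016 = 205552962389/193209068976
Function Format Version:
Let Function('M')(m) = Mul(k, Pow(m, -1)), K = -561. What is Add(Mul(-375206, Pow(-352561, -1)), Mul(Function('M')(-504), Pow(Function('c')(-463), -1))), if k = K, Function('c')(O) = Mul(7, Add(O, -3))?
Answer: Rational(205552962389, 193209068976) ≈ 1.0639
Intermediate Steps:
Function('c')(O) = Add(-21, Mul(7, O)) (Function('c')(O) = Mul(7, Add(-3, O)) = Add(-21, Mul(7, O)))
k = -561
Function('M')(m) = Mul(-561, Pow(m, -1))
Add(Mul(-375206, Pow(-352561, -1)), Mul(Function('M')(-504), Pow(Function('c')(-463), -1))) = Add(Mul(-375206, Pow(-352561, -1)), Mul(Mul(-561, Pow(-504, -1)), Pow(Add(-21, Mul(7, -463)), -1))) = Add(Mul(-375206, Rational(-1, 352561)), Mul(Mul(-561, Rational(-1, 504)), Pow(Add(-21, -3241), -1))) = Add(Rational(375206, 352561), Mul(Rational(187, 168), Pow(-3262, -1))) = Add(Rational(375206, 352561), Mul(Rational(187, 168), Rational(-1, 3262))) = Add(Rational(375206, 352561), Rational(-187, 548016)) = Rational(205552962389, 193209068976)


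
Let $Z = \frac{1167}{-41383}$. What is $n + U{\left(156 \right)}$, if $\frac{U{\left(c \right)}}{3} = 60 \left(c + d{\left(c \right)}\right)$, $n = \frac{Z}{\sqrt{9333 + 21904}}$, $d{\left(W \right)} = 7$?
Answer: $29340 - \frac{1167 \sqrt{31237}}{1292680771} \approx 29340.0$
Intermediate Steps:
$Z = - \frac{1167}{41383}$ ($Z = 1167 \left(- \frac{1}{41383}\right) = - \frac{1167}{41383} \approx -0.0282$)
$n = - \frac{1167 \sqrt{31237}}{1292680771}$ ($n = - \frac{1167}{41383 \sqrt{9333 + 21904}} = - \frac{1167}{41383 \sqrt{31237}} = - \frac{1167 \frac{\sqrt{31237}}{31237}}{41383} = - \frac{1167 \sqrt{31237}}{1292680771} \approx -0.00015956$)
$U{\left(c \right)} = 1260 + 180 c$ ($U{\left(c \right)} = 3 \cdot 60 \left(c + 7\right) = 3 \cdot 60 \left(7 + c\right) = 3 \left(420 + 60 c\right) = 1260 + 180 c$)
$n + U{\left(156 \right)} = - \frac{1167 \sqrt{31237}}{1292680771} + \left(1260 + 180 \cdot 156\right) = - \frac{1167 \sqrt{31237}}{1292680771} + \left(1260 + 28080\right) = - \frac{1167 \sqrt{31237}}{1292680771} + 29340 = 29340 - \frac{1167 \sqrt{31237}}{1292680771}$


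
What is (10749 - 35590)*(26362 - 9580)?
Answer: -416881662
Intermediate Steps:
(10749 - 35590)*(26362 - 9580) = -24841*16782 = -416881662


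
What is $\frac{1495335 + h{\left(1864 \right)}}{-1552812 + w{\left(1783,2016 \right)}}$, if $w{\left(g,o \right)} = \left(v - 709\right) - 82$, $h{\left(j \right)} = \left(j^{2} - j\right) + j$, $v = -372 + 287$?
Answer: $- \frac{4969831}{1553688} \approx -3.1987$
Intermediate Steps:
$v = -85$
$h{\left(j \right)} = j^{2}$
$w{\left(g,o \right)} = -876$ ($w{\left(g,o \right)} = \left(-85 - 709\right) - 82 = -794 - 82 = -876$)
$\frac{1495335 + h{\left(1864 \right)}}{-1552812 + w{\left(1783,2016 \right)}} = \frac{1495335 + 1864^{2}}{-1552812 - 876} = \frac{1495335 + 3474496}{-1553688} = 4969831 \left(- \frac{1}{1553688}\right) = - \frac{4969831}{1553688}$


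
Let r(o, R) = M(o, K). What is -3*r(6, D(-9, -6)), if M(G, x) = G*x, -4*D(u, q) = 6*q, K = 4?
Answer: -72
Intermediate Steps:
D(u, q) = -3*q/2
r(o, R) = 4*o (r(o, R) = o*4 = 4*o)
-3*r(6, D(-9, -6)) = -12*6 = -3*24 = -72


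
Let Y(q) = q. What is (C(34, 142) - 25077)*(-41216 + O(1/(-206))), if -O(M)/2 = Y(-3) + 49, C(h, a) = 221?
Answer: 1026751648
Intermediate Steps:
O(M) = -92 (O(M) = -2*(-3 + 49) = -2*46 = -92)
(C(34, 142) - 25077)*(-41216 + O(1/(-206))) = (221 - 25077)*(-41216 - 92) = -24856*(-41308) = 1026751648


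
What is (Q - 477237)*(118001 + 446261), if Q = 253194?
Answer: -126418951266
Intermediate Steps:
(Q - 477237)*(118001 + 446261) = (253194 - 477237)*(118001 + 446261) = -224043*564262 = -126418951266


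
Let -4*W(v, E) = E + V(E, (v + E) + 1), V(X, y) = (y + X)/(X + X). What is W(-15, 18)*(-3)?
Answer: 335/24 ≈ 13.958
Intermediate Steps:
V(X, y) = (X + y)/(2*X) (V(X, y) = (X + y)/((2*X)) = (X + y)*(1/(2*X)) = (X + y)/(2*X))
W(v, E) = -E/4 - (1 + v + 2*E)/(8*E) (W(v, E) = -(E + (E + ((v + E) + 1))/(2*E))/4 = -(E + (E + ((E + v) + 1))/(2*E))/4 = -(E + (E + (1 + E + v))/(2*E))/4 = -(E + (1 + v + 2*E)/(2*E))/4 = -E/4 - (1 + v + 2*E)/(8*E))
W(-15, 18)*(-3) = ((⅛)*(-1 - 1*(-15) - 2*18 - 2*18²)/18)*(-3) = ((⅛)*(1/18)*(-1 + 15 - 36 - 2*324))*(-3) = ((⅛)*(1/18)*(-1 + 15 - 36 - 648))*(-3) = ((⅛)*(1/18)*(-670))*(-3) = -335/72*(-3) = 335/24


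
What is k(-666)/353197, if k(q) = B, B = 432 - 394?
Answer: 38/353197 ≈ 0.00010759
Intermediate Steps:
B = 38
k(q) = 38
k(-666)/353197 = 38/353197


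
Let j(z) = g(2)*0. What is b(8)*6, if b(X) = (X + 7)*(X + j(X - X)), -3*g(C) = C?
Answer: 720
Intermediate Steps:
g(C) = -C/3
j(z) = 0 (j(z) = -1/3*2*0 = -2/3*0 = 0)
b(X) = X*(7 + X) (b(X) = (X + 7)*(X + 0) = (7 + X)*X = X*(7 + X))
b(8)*6 = (8*(7 + 8))*6 = (8*15)*6 = 120*6 = 720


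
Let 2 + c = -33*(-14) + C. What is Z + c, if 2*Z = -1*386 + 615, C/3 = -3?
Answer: 1131/2 ≈ 565.50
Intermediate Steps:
C = -9 (C = 3*(-3) = -9)
c = 451 (c = -2 + (-33*(-14) - 9) = -2 + (462 - 9) = -2 + 453 = 451)
Z = 229/2 (Z = (-1*386 + 615)/2 = (-386 + 615)/2 = (½)*229 = 229/2 ≈ 114.50)
Z + c = 229/2 + 451 = 1131/2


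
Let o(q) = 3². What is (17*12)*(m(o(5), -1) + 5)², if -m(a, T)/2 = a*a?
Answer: 5028396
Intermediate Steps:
o(q) = 9
m(a, T) = -2*a² (m(a, T) = -2*a*a = -2*a²)
(17*12)*(m(o(5), -1) + 5)² = (17*12)*(-2*9² + 5)² = 204*(-2*81 + 5)² = 204*(-162 + 5)² = 204*(-157)² = 204*24649 = 5028396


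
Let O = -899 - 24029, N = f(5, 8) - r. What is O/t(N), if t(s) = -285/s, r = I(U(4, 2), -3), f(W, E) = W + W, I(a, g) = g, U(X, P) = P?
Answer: 17056/15 ≈ 1137.1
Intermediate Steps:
f(W, E) = 2*W
r = -3
N = 13 (N = 2*5 - 1*(-3) = 10 + 3 = 13)
O = -24928
O/t(N) = -24928/((-285/13)) = -24928/((-285*1/13)) = -24928/(-285/13) = -24928*(-13/285) = 17056/15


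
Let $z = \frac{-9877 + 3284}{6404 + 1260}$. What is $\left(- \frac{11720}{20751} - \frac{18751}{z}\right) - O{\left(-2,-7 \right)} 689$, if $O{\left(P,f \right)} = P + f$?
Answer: $\frac{3830367603647}{136811343} \approx 27997.0$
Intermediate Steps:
$z = - \frac{6593}{7664} \approx -0.86026$
$\left(- \frac{11720}{20751} - \frac{18751}{z}\right) - O{\left(-2,-7 \right)} 689 = \left(- \frac{11720}{20751} - \frac{18751}{- \frac{6593}{7664}}\right) - \left(-2 - 7\right) 689 = \left(\left(-11720\right) \frac{1}{20751} - - \frac{143707664}{6593}\right) - \left(-9\right) 689 = \left(- \frac{11720}{20751} + \frac{143707664}{6593}\right) - -6201 = \frac{2982000465704}{136811343} + 6201 = \frac{3830367603647}{136811343}$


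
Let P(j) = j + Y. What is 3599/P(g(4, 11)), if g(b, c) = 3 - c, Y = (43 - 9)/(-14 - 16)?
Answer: -53985/137 ≈ -394.05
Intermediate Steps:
Y = -17/15 (Y = 34/(-30) = 34*(-1/30) = -17/15 ≈ -1.1333)
P(j) = -17/15 + j (P(j) = j - 17/15 = -17/15 + j)
3599/P(g(4, 11)) = 3599/(-17/15 + (3 - 1*11)) = 3599/(-17/15 + (3 - 11)) = 3599/(-17/15 - 8) = 3599/(-137/15) = 3599*(-15/137) = -53985/137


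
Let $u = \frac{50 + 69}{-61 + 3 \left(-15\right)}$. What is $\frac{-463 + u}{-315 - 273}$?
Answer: $\frac{16399}{20776} \approx 0.78932$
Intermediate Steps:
$u = - \frac{119}{106}$ ($u = \frac{119}{-61 - 45} = \frac{119}{-106} = 119 \left(- \frac{1}{106}\right) = - \frac{119}{106} \approx -1.1226$)
$\frac{-463 + u}{-315 - 273} = \frac{-463 - \frac{119}{106}}{-315 - 273} = - \frac{49197}{106 \left(-588\right)} = \left(- \frac{49197}{106}\right) \left(- \frac{1}{588}\right) = \frac{16399}{20776}$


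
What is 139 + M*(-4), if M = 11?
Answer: 95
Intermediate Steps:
139 + M*(-4) = 139 + 11*(-4) = 139 - 44 = 95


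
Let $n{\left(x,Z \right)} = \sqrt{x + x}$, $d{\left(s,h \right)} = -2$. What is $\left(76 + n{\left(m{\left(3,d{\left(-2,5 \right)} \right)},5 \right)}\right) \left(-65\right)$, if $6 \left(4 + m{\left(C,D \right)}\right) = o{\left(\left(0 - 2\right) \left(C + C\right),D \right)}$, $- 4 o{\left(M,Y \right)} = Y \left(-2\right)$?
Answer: $-4940 - \frac{325 i \sqrt{3}}{3} \approx -4940.0 - 187.64 i$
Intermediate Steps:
$o{\left(M,Y \right)} = \frac{Y}{2}$ ($o{\left(M,Y \right)} = - \frac{Y \left(-2\right)}{4} = - \frac{\left(-2\right) Y}{4} = \frac{Y}{2}$)
$m{\left(C,D \right)} = -4 + \frac{D}{12}$ ($m{\left(C,D \right)} = -4 + \frac{\frac{1}{2} D}{6} = -4 + \frac{D}{12}$)
$n{\left(x,Z \right)} = \sqrt{2} \sqrt{x}$ ($n{\left(x,Z \right)} = \sqrt{2 x} = \sqrt{2} \sqrt{x}$)
$\left(76 + n{\left(m{\left(3,d{\left(-2,5 \right)} \right)},5 \right)}\right) \left(-65\right) = \left(76 + \sqrt{2} \sqrt{-4 + \frac{1}{12} \left(-2\right)}\right) \left(-65\right) = \left(76 + \sqrt{2} \sqrt{-4 - \frac{1}{6}}\right) \left(-65\right) = \left(76 + \sqrt{2} \sqrt{- \frac{25}{6}}\right) \left(-65\right) = \left(76 + \sqrt{2} \frac{5 i \sqrt{6}}{6}\right) \left(-65\right) = \left(76 + \frac{5 i \sqrt{3}}{3}\right) \left(-65\right) = -4940 - \frac{325 i \sqrt{3}}{3}$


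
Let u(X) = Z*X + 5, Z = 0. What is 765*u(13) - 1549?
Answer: 2276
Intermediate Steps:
u(X) = 5 (u(X) = 0*X + 5 = 0 + 5 = 5)
765*u(13) - 1549 = 765*5 - 1549 = 3825 - 1549 = 2276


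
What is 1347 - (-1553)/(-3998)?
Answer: 5383753/3998 ≈ 1346.6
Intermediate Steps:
1347 - (-1553)/(-3998) = 1347 - (-1553)*(-1)/3998 = 1347 - 1*1553/3998 = 1347 - 1553/3998 = 5383753/3998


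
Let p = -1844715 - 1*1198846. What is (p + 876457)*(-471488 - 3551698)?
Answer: 8718662473344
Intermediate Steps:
p = -3043561 (p = -1844715 - 1198846 = -3043561)
(p + 876457)*(-471488 - 3551698) = (-3043561 + 876457)*(-471488 - 3551698) = -2167104*(-4023186) = 8718662473344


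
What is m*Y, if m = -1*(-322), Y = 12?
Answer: 3864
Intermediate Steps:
m = 322
m*Y = 322*12 = 3864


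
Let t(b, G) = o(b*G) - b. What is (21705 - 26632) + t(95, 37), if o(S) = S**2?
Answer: 12350203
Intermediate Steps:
t(b, G) = -b + G**2*b**2 (t(b, G) = (b*G)**2 - b = (G*b)**2 - b = G**2*b**2 - b = -b + G**2*b**2)
(21705 - 26632) + t(95, 37) = (21705 - 26632) + 95*(-1 + 95*37**2) = -4927 + 95*(-1 + 95*1369) = -4927 + 95*(-1 + 130055) = -4927 + 95*130054 = -4927 + 12355130 = 12350203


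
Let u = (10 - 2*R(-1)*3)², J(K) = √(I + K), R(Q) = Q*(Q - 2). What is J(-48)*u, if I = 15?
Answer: 64*I*√33 ≈ 367.65*I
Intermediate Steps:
R(Q) = Q*(-2 + Q)
J(K) = √(15 + K)
u = 64 (u = (10 - (-2)*(-2 - 1)*3)² = (10 - (-2)*(-3)*3)² = (10 - 2*3*3)² = (10 - 6*3)² = (10 - 18)² = (-8)² = 64)
J(-48)*u = √(15 - 48)*64 = √(-33)*64 = (I*√33)*64 = 64*I*√33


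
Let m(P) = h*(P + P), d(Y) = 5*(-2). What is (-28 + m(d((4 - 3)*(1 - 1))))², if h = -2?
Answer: 144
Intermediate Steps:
d(Y) = -10
m(P) = -4*P (m(P) = -2*(P + P) = -4*P)
(-28 + m(d((4 - 3)*(1 - 1))))² = (-28 - 4*(-10))² = (-28 + 40)² = 12² = 144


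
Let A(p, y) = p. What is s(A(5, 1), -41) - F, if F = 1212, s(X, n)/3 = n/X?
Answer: -6183/5 ≈ -1236.6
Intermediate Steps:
s(X, n) = 3*n/X (s(X, n) = 3*(n/X) = 3*n/X)
s(A(5, 1), -41) - F = 3*(-41)/5 - 1*1212 = 3*(-41)*(⅕) - 1212 = -123/5 - 1212 = -6183/5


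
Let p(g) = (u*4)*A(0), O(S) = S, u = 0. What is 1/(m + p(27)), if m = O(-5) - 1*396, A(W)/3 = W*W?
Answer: -1/401 ≈ -0.0024938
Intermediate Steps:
A(W) = 3*W² (A(W) = 3*(W*W) = 3*W²)
p(g) = 0 (p(g) = (0*4)*(3*0²) = 0*(3*0) = 0*0 = 0)
m = -401 (m = -5 - 1*396 = -5 - 396 = -401)
1/(m + p(27)) = 1/(-401 + 0) = 1/(-401) = -1/401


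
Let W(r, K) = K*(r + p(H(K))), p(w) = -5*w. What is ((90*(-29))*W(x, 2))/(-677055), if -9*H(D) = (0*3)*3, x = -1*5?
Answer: -1740/45137 ≈ -0.038549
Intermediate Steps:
x = -5
H(D) = 0 (H(D) = -0*3*3/9 = -0*3 = -⅑*0 = 0)
W(r, K) = K*r (W(r, K) = K*(r - 5*0) = K*(r + 0) = K*r)
((90*(-29))*W(x, 2))/(-677055) = ((90*(-29))*(2*(-5)))/(-677055) = -2610*(-10)*(-1/677055) = 26100*(-1/677055) = -1740/45137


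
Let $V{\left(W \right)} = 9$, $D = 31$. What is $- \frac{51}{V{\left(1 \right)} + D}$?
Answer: $- \frac{51}{40} \approx -1.275$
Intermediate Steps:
$- \frac{51}{V{\left(1 \right)} + D} = - \frac{51}{9 + 31} = - \frac{51}{40}$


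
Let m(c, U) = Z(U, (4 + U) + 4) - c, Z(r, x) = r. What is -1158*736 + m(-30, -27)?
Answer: -852285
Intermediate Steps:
m(c, U) = U - c
-1158*736 + m(-30, -27) = -1158*736 + (-27 - 1*(-30)) = -852288 + (-27 + 30) = -852288 + 3 = -852285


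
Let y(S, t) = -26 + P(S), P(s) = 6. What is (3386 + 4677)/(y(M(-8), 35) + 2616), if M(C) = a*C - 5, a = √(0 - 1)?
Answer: 733/236 ≈ 3.1059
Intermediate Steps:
a = I (a = √(-1) = I ≈ 1.0*I)
M(C) = -5 + I*C (M(C) = I*C - 5 = -5 + I*C)
y(S, t) = -20 (y(S, t) = -26 + 6 = -20)
(3386 + 4677)/(y(M(-8), 35) + 2616) = (3386 + 4677)/(-20 + 2616) = 8063/2596 = 8063*(1/2596) = 733/236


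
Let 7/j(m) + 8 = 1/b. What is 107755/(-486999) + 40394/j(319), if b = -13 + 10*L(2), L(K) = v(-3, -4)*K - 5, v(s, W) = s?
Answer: -6458950939655/139768713 ≈ -46212.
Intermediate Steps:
L(K) = -5 - 3*K (L(K) = -3*K - 5 = -5 - 3*K)
b = -123 (b = -13 + 10*(-5 - 3*2) = -13 + 10*(-5 - 6) = -13 + 10*(-11) = -13 - 110 = -123)
j(m) = -861/985 (j(m) = 7/(-8 + 1/(-123)) = 7/(-8 - 1/123) = 7/(-985/123) = 7*(-123/985) = -861/985)
107755/(-486999) + 40394/j(319) = 107755/(-486999) + 40394/(-861/985) = 107755*(-1/486999) + 40394*(-985/861) = -107755/486999 - 39788090/861 = -6458950939655/139768713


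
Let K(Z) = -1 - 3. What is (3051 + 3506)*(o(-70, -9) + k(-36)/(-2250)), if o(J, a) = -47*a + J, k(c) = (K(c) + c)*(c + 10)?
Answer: 520107797/225 ≈ 2.3116e+6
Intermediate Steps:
K(Z) = -4
k(c) = (-4 + c)*(10 + c) (k(c) = (-4 + c)*(c + 10) = (-4 + c)*(10 + c))
o(J, a) = J - 47*a
(3051 + 3506)*(o(-70, -9) + k(-36)/(-2250)) = (3051 + 3506)*((-70 - 47*(-9)) + (-40 + (-36)**2 + 6*(-36))/(-2250)) = 6557*((-70 + 423) + (-40 + 1296 - 216)*(-1/2250)) = 6557*(353 + 1040*(-1/2250)) = 6557*(353 - 104/225) = 6557*(79321/225) = 520107797/225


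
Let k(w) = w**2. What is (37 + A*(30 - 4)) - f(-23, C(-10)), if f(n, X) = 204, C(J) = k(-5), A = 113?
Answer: 2771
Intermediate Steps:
C(J) = 25 (C(J) = (-5)**2 = 25)
(37 + A*(30 - 4)) - f(-23, C(-10)) = (37 + 113*(30 - 4)) - 1*204 = (37 + 113*26) - 204 = (37 + 2938) - 204 = 2975 - 204 = 2771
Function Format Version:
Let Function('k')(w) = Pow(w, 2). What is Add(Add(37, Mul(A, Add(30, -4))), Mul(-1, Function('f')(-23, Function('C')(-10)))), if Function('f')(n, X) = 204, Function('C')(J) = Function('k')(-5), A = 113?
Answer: 2771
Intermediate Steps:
Function('C')(J) = 25 (Function('C')(J) = Pow(-5, 2) = 25)
Add(Add(37, Mul(A, Add(30, -4))), Mul(-1, Function('f')(-23, Function('C')(-10)))) = Add(Add(37, Mul(113, Add(30, -4))), Mul(-1, 204)) = Add(Add(37, Mul(113, 26)), -204) = Add(Add(37, 2938), -204) = Add(2975, -204) = 2771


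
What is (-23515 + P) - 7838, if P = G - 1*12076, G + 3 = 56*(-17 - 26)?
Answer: -45840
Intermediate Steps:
G = -2411 (G = -3 + 56*(-17 - 26) = -3 + 56*(-43) = -3 - 2408 = -2411)
P = -14487 (P = -2411 - 1*12076 = -2411 - 12076 = -14487)
(-23515 + P) - 7838 = (-23515 - 14487) - 7838 = -38002 - 7838 = -45840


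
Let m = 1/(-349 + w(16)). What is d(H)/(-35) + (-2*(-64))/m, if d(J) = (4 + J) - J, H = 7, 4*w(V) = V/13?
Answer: -20307892/455 ≈ -44633.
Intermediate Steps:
w(V) = V/52 (w(V) = (V/13)/4 = V/52)
m = -13/4533 (m = 1/(-349 + (1/52)*16) = 1/(-349 + 4/13) = 1/(-4533/13) = -13/4533 ≈ -0.0028679)
d(J) = 4
d(H)/(-35) + (-2*(-64))/m = 4/(-35) + (-2*(-64))/(-13/4533) = 4*(-1/35) + 128*(-4533/13) = -4/35 - 580224/13 = -20307892/455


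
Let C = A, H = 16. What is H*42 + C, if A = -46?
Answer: 626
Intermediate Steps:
C = -46
H*42 + C = 16*42 - 46 = 672 - 46 = 626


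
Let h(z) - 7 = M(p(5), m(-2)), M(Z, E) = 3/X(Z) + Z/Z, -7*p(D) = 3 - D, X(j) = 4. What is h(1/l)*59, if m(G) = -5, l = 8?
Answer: 2065/4 ≈ 516.25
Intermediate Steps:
p(D) = -3/7 + D/7 (p(D) = -(3 - D)/7 = -3/7 + D/7)
M(Z, E) = 7/4 (M(Z, E) = 3/4 + Z/Z = 3*(1/4) + 1 = 3/4 + 1 = 7/4)
h(z) = 35/4 (h(z) = 7 + 7/4 = 35/4)
h(1/l)*59 = (35/4)*59 = 2065/4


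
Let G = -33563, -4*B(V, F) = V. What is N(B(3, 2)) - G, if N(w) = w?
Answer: 134249/4 ≈ 33562.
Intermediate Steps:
B(V, F) = -V/4
N(B(3, 2)) - G = -¼*3 - 1*(-33563) = -¾ + 33563 = 134249/4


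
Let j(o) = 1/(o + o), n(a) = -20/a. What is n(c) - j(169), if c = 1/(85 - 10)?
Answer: -507001/338 ≈ -1500.0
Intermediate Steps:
c = 1/75 ≈ 0.013333
j(o) = 1/(2*o)
n(c) - j(169) = -20/1/75 - 1/(2*169) = -20*75 - 1/(2*169) = -1500 - 1*1/338 = -1500 - 1/338 = -507001/338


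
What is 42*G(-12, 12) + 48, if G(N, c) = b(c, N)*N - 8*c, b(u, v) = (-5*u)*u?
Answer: 358896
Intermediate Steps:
b(u, v) = -5*u²
G(N, c) = -8*c - 5*N*c² (G(N, c) = (-5*c²)*N - 8*c = -5*N*c² - 8*c = -8*c - 5*N*c²)
42*G(-12, 12) + 48 = 42*(12*(-8 - 5*(-12)*12)) + 48 = 42*(12*(-8 + 720)) + 48 = 42*(12*712) + 48 = 42*8544 + 48 = 358848 + 48 = 358896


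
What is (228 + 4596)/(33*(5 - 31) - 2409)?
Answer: -536/363 ≈ -1.4766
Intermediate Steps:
(228 + 4596)/(33*(5 - 31) - 2409) = 4824/(33*(-26) - 2409) = 4824/(-858 - 2409) = 4824/(-3267) = 4824*(-1/3267) = -536/363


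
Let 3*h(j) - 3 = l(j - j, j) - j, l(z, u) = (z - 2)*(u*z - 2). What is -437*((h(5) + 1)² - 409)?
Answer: 1597672/9 ≈ 1.7752e+5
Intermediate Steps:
l(z, u) = (-2 + z)*(-2 + u*z)
h(j) = 7/3 - j/3 (h(j) = 1 + ((4 - 2*(j - j) + j*(j - j)² - 2*j*(j - j)) - j)/3 = 1 + ((4 - 2*0 + j*0² - 2*j*0) - j)/3 = 1 + ((4 + 0 + j*0 + 0) - j)/3 = 1 + ((4 + 0 + 0 + 0) - j)/3 = 1 + (4 - j)/3 = 1 + (4/3 - j/3) = 7/3 - j/3)
-437*((h(5) + 1)² - 409) = -437*(((7/3 - ⅓*5) + 1)² - 409) = -437*(((7/3 - 5/3) + 1)² - 409) = -437*((⅔ + 1)² - 409) = -437*((5/3)² - 409) = -437*(25/9 - 409) = -437*(-3656/9) = 1597672/9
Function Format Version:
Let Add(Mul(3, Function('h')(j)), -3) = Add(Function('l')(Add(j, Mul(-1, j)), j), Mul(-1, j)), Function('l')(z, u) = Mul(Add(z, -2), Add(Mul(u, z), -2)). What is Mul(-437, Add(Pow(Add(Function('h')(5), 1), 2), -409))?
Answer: Rational(1597672, 9) ≈ 1.7752e+5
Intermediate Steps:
Function('l')(z, u) = Mul(Add(-2, z), Add(-2, Mul(u, z)))
Function('h')(j) = Add(Rational(7, 3), Mul(Rational(-1, 3), j)) (Function('h')(j) = Add(1, Mul(Rational(1, 3), Add(Add(4, Mul(-2, Add(j, Mul(-1, j))), Mul(j, Pow(Add(j, Mul(-1, j)), 2)), Mul(-2, j, Add(j, Mul(-1, j)))), Mul(-1, j)))) = Add(1, Mul(Rational(1, 3), Add(Add(4, Mul(-2, 0), Mul(j, Pow(0, 2)), Mul(-2, j, 0)), Mul(-1, j)))) = Add(1, Mul(Rational(1, 3), Add(Add(4, 0, Mul(j, 0), 0), Mul(-1, j)))) = Add(1, Mul(Rational(1, 3), Add(Add(4, 0, 0, 0), Mul(-1, j)))) = Add(1, Mul(Rational(1, 3), Add(4, Mul(-1, j)))) = Add(1, Add(Rational(4, 3), Mul(Rational(-1, 3), j))) = Add(Rational(7, 3), Mul(Rational(-1, 3), j)))
Mul(-437, Add(Pow(Add(Function('h')(5), 1), 2), -409)) = Mul(-437, Add(Pow(Add(Add(Rational(7, 3), Mul(Rational(-1, 3), 5)), 1), 2), -409)) = Mul(-437, Add(Pow(Add(Add(Rational(7, 3), Rational(-5, 3)), 1), 2), -409)) = Mul(-437, Add(Pow(Add(Rational(2, 3), 1), 2), -409)) = Mul(-437, Add(Pow(Rational(5, 3), 2), -409)) = Mul(-437, Add(Rational(25, 9), -409)) = Mul(-437, Rational(-3656, 9)) = Rational(1597672, 9)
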